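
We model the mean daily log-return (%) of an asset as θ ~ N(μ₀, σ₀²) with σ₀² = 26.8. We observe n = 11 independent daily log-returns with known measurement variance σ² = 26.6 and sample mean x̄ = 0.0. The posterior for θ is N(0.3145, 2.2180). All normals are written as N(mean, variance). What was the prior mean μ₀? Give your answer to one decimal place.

The posterior mean is a precision-weighted average: μ_n = (τ₀μ₀ + τ_data·x̄)/(τ₀+τ_data), with τ₀=1/σ₀² and τ_data=n/σ².
Here τ₀ = 1/26.8 = 0.037313 and τ_data = 11/26.6 = 0.413534, so τ_n = 0.450847.
Rearranging for μ₀: μ₀ = (μ_n·τ_n − τ_data·x̄)/τ₀ = (0.3145·0.450847 − 0.413534·0.0) / 0.037313 = 0.141791/0.037313 ≈ 3.8.

μ₀ = 3.8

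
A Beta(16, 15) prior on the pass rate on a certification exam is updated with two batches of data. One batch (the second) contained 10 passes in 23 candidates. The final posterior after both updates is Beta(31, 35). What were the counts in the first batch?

5 passes and 7 failures

Because Beta–binomial updating is additive in the counts, the combined data contributed (α_post−α_prior, β_post−β_prior) successes and failures.
Total across both batches: 31−16=15 passes, 35−15=20 failures.
Subtract the second batch: 15−10=5 passes and 20−13=7 failures.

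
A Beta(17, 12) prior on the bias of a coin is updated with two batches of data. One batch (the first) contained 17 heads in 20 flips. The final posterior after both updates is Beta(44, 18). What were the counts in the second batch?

10 heads and 3 tails

Because Beta–binomial updating is additive in the counts, the combined data contributed (α_post−α_prior, β_post−β_prior) successes and failures.
Total across both batches: 44−17=27 heads, 18−12=6 tails.
Subtract the first batch: 27−17=10 heads and 6−3=3 tails.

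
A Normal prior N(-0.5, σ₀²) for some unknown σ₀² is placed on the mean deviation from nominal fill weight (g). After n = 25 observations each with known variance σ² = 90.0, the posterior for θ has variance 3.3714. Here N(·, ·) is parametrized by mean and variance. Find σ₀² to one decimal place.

Posterior precision equals prior precision plus data precision: 1/σ_n² = 1/σ₀² + n/σ².
So 1/σ₀² = 1/3.3714 − 25/90.0 = 0.296613 − 0.277778 = 0.018835.
Hence σ₀² = 1/0.018835 ≈ 53.1.

σ₀² = 53.1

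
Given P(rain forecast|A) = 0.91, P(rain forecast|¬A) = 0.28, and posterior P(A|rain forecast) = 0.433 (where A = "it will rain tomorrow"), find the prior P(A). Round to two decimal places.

In odds form, posterior odds = prior odds × likelihood ratio, so prior odds = posterior odds ÷ LR.
Posterior odds = 0.433/(1−0.433) = 0.7637. LR = 0.91/0.28 = 3.2500.
Prior odds = 0.7637/3.2500 = 0.2350, so P(A) = 0.2350/(1+0.2350) ≈ 0.19.

P(A) = 0.19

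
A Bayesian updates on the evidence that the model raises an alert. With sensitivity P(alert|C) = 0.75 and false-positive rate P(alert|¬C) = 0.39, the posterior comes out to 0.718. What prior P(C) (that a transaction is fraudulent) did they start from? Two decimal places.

In odds form, posterior odds = prior odds × likelihood ratio, so prior odds = posterior odds ÷ LR.
Posterior odds = 0.718/(1−0.718) = 2.5461. LR = 0.75/0.39 = 1.9231.
Prior odds = 2.5461/1.9231 = 1.3240, so P(C) = 1.3240/(1+1.3240) ≈ 0.57.

P(C) = 0.57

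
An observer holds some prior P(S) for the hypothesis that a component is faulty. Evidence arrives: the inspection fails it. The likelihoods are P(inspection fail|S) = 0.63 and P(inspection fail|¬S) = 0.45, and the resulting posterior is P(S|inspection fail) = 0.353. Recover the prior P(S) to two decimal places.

P(S) = 0.28

Bayes' rule in odds form gives O(S|E) = O(S)·[P(E|S)/P(E|¬S)], hence O(S) = O(S|E)/LR.
Posterior odds = 0.353/(1−0.353) = 0.5456. LR = 0.63/0.45 = 1.4000.
Prior odds = 0.5456/1.4000 = 0.3897, so P(S) = 0.3897/(1+0.3897) ≈ 0.28.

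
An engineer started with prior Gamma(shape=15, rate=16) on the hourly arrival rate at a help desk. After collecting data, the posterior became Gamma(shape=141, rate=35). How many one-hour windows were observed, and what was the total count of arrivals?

n = 19 one-hour windows with total 126 arrivals

A Gamma(α, β) prior (rate parametrization) on a Poisson rate with n observations summing to S gives posterior Gamma(α+S, β+n).
Matching: Σxᵢ = 141 − 15 = 126 and n = 35 − 16 = 19.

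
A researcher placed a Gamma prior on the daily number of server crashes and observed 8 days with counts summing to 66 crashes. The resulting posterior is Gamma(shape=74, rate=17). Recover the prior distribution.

Gamma(shape=8, rate=9)

Gamma–Poisson conjugacy: posterior shape = α + Σxᵢ, posterior rate = β + n.
So α = 74 − 66 = 8 and β = 17 − 8 = 9.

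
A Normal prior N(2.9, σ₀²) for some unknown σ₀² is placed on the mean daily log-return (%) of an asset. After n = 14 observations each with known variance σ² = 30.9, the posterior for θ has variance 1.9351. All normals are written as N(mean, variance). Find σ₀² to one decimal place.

Posterior precision equals prior precision plus data precision: 1/σ_n² = 1/σ₀² + n/σ².
So 1/σ₀² = 1/1.9351 − 14/30.9 = 0.516769 − 0.453074 = 0.063695.
Hence σ₀² = 1/0.063695 ≈ 15.7.

σ₀² = 15.7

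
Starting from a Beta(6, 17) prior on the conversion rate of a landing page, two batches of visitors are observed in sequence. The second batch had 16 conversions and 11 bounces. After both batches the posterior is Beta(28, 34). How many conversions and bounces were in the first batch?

Because Beta–binomial updating is additive in the counts, the combined data contributed (α_post−α_prior, β_post−β_prior) successes and failures.
Total across both batches: 28−6=22 conversions, 34−17=17 bounces.
Subtract the second batch: 22−16=6 conversions and 17−11=6 bounces.

6 conversions and 6 bounces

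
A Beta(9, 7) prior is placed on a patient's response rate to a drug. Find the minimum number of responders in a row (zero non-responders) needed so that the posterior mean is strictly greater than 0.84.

k = 28

After k responders and 0 non-responders the posterior is Beta(9+k, 7), with mean (9+k)/(9+7+k).
Set (9+k)/(16+k) > 0.84 and solve: k > (0.84·16 − 9)/(1 − 0.84) = 27.750.
The smallest integer exceeding 27.750 is 28, and checking k=28: (37)/(44) = 0.8409 > 0.84.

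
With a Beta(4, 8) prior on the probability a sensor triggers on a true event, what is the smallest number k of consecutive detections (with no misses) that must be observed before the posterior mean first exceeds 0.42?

After k detections and 0 misses the posterior is Beta(4+k, 8), with mean (4+k)/(4+8+k).
Set (4+k)/(12+k) > 0.42 and solve: k > (0.42·12 − 4)/(1 − 0.42) = 1.793.
The smallest integer exceeding 1.793 is 2.

k = 2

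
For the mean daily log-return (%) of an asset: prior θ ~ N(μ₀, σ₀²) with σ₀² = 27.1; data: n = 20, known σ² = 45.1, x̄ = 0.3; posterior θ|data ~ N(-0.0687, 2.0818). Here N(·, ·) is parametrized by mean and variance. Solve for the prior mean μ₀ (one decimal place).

μ₀ = -4.5

With known observation variance, the Normal–Normal posterior has precision τ_n = τ₀ + n/σ² and mean μ_n = (τ₀μ₀ + (n/σ²)x̄)/τ_n.
Here τ₀ = 1/27.1 = 0.036900 and τ_data = 20/45.1 = 0.443459, so τ_n = 0.480359.
Rearranging for μ₀: μ₀ = (μ_n·τ_n − τ_data·x̄)/τ₀ = (-0.0687·0.480359 − 0.443459·0.3) / 0.036900 = -0.166038/0.036900 ≈ -4.5.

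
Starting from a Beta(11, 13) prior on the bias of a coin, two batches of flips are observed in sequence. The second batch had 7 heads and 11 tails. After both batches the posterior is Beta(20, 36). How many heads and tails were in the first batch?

Sequential conjugate updates are equivalent to a single update on the pooled data, so total successes = posterior α − prior α and total failures = posterior β − prior β.
Total across both batches: 20−11=9 heads, 36−13=23 tails.
Subtract the second batch: 9−7=2 heads and 23−11=12 tails.

2 heads and 12 tails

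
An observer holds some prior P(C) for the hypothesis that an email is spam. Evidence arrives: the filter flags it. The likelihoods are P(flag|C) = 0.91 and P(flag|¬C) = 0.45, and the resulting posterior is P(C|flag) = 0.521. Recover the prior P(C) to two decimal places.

P(C) = 0.35

Bayes' rule in odds form gives O(C|E) = O(C)·[P(E|C)/P(E|¬C)], hence O(C) = O(C|E)/LR.
Posterior odds = 0.521/(1−0.521) = 1.0877. LR = 0.91/0.45 = 2.0222.
Prior odds = 1.0877/2.0222 = 0.5379, so P(C) = 0.5379/(1+0.5379) ≈ 0.35.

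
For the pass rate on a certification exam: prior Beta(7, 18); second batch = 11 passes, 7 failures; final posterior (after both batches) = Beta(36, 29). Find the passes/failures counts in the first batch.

18 passes and 4 failures

Sequential conjugate updates are equivalent to a single update on the pooled data, so total successes = posterior α − prior α and total failures = posterior β − prior β.
Total across both batches: 36−7=29 passes, 29−18=11 failures.
Subtract the second batch: 29−11=18 passes and 11−7=4 failures.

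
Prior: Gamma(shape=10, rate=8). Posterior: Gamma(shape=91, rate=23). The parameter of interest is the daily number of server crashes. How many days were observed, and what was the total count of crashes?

n = 15 days with total 81 crashes

Gamma–Poisson conjugacy: posterior shape = α + Σxᵢ, posterior rate = β + n.
Matching: Σxᵢ = 91 − 10 = 81 and n = 23 − 8 = 15.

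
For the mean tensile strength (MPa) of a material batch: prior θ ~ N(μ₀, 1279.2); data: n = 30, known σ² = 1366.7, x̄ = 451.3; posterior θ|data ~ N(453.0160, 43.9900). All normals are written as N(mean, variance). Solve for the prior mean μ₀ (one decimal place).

With known observation variance, the Normal–Normal posterior has precision τ_n = τ₀ + n/σ² and mean μ_n = (τ₀μ₀ + (n/σ²)x̄)/τ_n.
Here τ₀ = 1/1279.2 = 0.000782 and τ_data = 30/1366.7 = 0.021951, so τ_n = 0.022733.
Rearranging for μ₀: μ₀ = (μ_n·τ_n − τ_data·x̄)/τ₀ = (453.0160·0.022733 − 0.021951·451.3) / 0.000782 = 0.391926/0.000782 ≈ 501.2.

μ₀ = 501.2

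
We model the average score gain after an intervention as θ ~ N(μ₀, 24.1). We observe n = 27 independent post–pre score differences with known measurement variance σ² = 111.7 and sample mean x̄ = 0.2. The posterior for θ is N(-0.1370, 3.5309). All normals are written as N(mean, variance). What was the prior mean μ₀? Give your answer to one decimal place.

μ₀ = -2.1

The posterior mean is a precision-weighted average: μ_n = (τ₀μ₀ + τ_data·x̄)/(τ₀+τ_data), with τ₀=1/σ₀² and τ_data=n/σ².
Here τ₀ = 1/24.1 = 0.041494 and τ_data = 27/111.7 = 0.241719, so τ_n = 0.283213.
Rearranging for μ₀: μ₀ = (μ_n·τ_n − τ_data·x̄)/τ₀ = (-0.1370·0.283213 − 0.241719·0.2) / 0.041494 = -0.087144/0.041494 ≈ -2.1.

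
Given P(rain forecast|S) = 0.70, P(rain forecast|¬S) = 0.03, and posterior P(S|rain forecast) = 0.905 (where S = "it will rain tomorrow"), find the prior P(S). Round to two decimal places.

In odds form, posterior odds = prior odds × likelihood ratio, so prior odds = posterior odds ÷ LR.
Posterior odds = 0.905/(1−0.905) = 9.5263. LR = 0.70/0.03 = 23.3333.
Prior odds = 9.5263/23.3333 = 0.4083, so P(S) = 0.4083/(1+0.4083) ≈ 0.29.

P(S) = 0.29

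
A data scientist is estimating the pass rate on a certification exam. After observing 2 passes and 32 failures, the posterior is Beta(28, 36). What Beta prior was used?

Under Beta–binomial conjugacy the posterior parameters are (α+s, β+f).
So α = 28 − 2 = 26 and β = 36 − 32 = 4.

Beta(26, 4)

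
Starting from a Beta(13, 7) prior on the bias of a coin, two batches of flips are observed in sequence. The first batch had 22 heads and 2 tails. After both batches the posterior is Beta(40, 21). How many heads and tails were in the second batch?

Because Beta–binomial updating is additive in the counts, the combined data contributed (α_post−α_prior, β_post−β_prior) successes and failures.
Total across both batches: 40−13=27 heads, 21−7=14 tails.
Subtract the first batch: 27−22=5 heads and 14−2=12 tails.

5 heads and 12 tails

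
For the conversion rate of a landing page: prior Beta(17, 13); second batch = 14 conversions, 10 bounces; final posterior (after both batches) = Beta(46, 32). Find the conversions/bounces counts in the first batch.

Sequential conjugate updates are equivalent to a single update on the pooled data, so total successes = posterior α − prior α and total failures = posterior β − prior β.
Total across both batches: 46−17=29 conversions, 32−13=19 bounces.
Subtract the second batch: 29−14=15 conversions and 19−10=9 bounces.

15 conversions and 9 bounces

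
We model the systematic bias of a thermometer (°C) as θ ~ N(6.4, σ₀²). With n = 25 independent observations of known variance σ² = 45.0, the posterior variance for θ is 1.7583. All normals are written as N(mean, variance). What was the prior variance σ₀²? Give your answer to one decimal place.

σ₀² = 75.9

For the Normal–Normal model with known σ², precisions add: τ_n = τ₀ + n/σ².
So 1/σ₀² = 1/1.7583 − 25/45.0 = 0.568731 − 0.555556 = 0.013175.
Hence σ₀² = 1/0.013175 ≈ 75.9.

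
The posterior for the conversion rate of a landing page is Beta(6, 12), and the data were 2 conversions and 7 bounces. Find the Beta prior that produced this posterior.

Beta(4, 5)

A Beta(a, b) prior with s successes and f failures in binomial data gives a Beta(a+s, b+f) posterior.
Subtract the data counts: 6−2=4, 12−7=5.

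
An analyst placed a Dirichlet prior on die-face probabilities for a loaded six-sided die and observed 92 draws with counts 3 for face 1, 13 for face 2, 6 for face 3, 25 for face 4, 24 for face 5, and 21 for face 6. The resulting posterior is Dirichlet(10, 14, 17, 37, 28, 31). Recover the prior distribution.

For a Dirichlet(α) prior with multinomial counts c, the posterior is Dirichlet(α + c) componentwise.
Subtract each count from the matching posterior parameter: 10−3=7, 14−13=1, 17−6=11, 37−25=12, 28−24=4, 31−21=10.

Dirichlet(7, 1, 11, 12, 4, 10)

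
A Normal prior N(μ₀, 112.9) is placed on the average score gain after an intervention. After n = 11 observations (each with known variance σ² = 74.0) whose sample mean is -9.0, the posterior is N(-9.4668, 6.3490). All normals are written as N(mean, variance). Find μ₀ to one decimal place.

μ₀ = -17.3

With known observation variance, the Normal–Normal posterior has precision τ_n = τ₀ + n/σ² and mean μ_n = (τ₀μ₀ + (n/σ²)x̄)/τ_n.
Here τ₀ = 1/112.9 = 0.008857 and τ_data = 11/74.0 = 0.148649, so τ_n = 0.157506.
Rearranging for μ₀: μ₀ = (μ_n·τ_n − τ_data·x̄)/τ₀ = (-9.4668·0.157506 − 0.148649·-9.0) / 0.008857 = -0.153237/0.008857 ≈ -17.3.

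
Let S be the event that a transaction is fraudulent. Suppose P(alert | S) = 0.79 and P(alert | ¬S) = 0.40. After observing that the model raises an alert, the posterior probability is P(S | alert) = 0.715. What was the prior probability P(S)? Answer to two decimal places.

In odds form, posterior odds = prior odds × likelihood ratio, so prior odds = posterior odds ÷ LR.
Posterior odds = 0.715/(1−0.715) = 2.5088. LR = 0.79/0.40 = 1.9750.
Prior odds = 2.5088/1.9750 = 1.2703, so P(S) = 1.2703/(1+1.2703) ≈ 0.56.

P(S) = 0.56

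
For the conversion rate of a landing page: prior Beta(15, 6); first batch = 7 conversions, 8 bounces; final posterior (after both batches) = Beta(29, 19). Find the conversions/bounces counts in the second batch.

7 conversions and 5 bounces

Because Beta–binomial updating is additive in the counts, the combined data contributed (α_post−α_prior, β_post−β_prior) successes and failures.
Total across both batches: 29−15=14 conversions, 19−6=13 bounces.
Subtract the first batch: 14−7=7 conversions and 13−8=5 bounces.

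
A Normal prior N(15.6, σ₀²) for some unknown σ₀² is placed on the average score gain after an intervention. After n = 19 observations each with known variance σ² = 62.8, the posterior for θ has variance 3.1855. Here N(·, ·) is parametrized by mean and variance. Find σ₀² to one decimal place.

Posterior precision equals prior precision plus data precision: 1/σ_n² = 1/σ₀² + n/σ².
So 1/σ₀² = 1/3.1855 − 19/62.8 = 0.313922 − 0.302548 = 0.011374.
Hence σ₀² = 1/0.011374 ≈ 87.9.

σ₀² = 87.9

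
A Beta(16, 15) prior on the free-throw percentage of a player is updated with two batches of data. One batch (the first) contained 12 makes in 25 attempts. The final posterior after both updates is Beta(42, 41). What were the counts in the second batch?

14 makes and 13 misses

Because Beta–binomial updating is additive in the counts, the combined data contributed (α_post−α_prior, β_post−β_prior) successes and failures.
Total across both batches: 42−16=26 makes, 41−15=26 misses.
Subtract the first batch: 26−12=14 makes and 26−13=13 misses.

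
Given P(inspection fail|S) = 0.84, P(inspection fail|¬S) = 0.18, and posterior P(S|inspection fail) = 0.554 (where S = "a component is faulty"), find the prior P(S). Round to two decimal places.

P(S) = 0.21

Bayes' rule in odds form gives O(S|E) = O(S)·[P(E|S)/P(E|¬S)], hence O(S) = O(S|E)/LR.
Posterior odds = 0.554/(1−0.554) = 1.2422. LR = 0.84/0.18 = 4.6667.
Prior odds = 1.2422/4.6667 = 0.2662, so P(S) = 0.2662/(1+0.2662) ≈ 0.21.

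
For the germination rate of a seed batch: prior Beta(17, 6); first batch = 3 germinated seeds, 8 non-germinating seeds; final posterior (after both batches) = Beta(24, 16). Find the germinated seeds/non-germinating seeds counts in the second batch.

4 germinated seeds and 2 non-germinating seeds

Sequential conjugate updates are equivalent to a single update on the pooled data, so total successes = posterior α − prior α and total failures = posterior β − prior β.
Total across both batches: 24−17=7 germinated seeds, 16−6=10 non-germinating seeds.
Subtract the first batch: 7−3=4 germinated seeds and 10−8=2 non-germinating seeds.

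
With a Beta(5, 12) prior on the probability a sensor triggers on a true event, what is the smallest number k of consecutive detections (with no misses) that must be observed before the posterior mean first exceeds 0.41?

k = 4

After k detections and 0 misses the posterior is Beta(5+k, 12), with mean (5+k)/(5+12+k).
Set (5+k)/(17+k) > 0.41 and solve: k > (0.41·17 − 5)/(1 − 0.41) = 3.339.
The smallest integer exceeding 3.339 is 4.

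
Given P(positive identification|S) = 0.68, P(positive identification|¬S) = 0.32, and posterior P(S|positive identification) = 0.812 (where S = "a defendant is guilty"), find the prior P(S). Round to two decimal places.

P(S) = 0.67

Bayes' rule in odds form gives O(S|E) = O(S)·[P(E|S)/P(E|¬S)], hence O(S) = O(S|E)/LR.
Posterior odds = 0.812/(1−0.812) = 4.3191. LR = 0.68/0.32 = 2.1250.
Prior odds = 4.3191/2.1250 = 2.0325, so P(S) = 2.0325/(1+2.0325) ≈ 0.67.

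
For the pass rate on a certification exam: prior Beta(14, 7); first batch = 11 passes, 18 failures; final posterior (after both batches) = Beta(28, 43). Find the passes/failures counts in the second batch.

Because Beta–binomial updating is additive in the counts, the combined data contributed (α_post−α_prior, β_post−β_prior) successes and failures.
Total across both batches: 28−14=14 passes, 43−7=36 failures.
Subtract the first batch: 14−11=3 passes and 36−18=18 failures.

3 passes and 18 failures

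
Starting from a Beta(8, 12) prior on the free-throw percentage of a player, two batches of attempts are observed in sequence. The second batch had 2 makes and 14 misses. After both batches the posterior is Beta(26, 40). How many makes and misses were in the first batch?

Sequential conjugate updates are equivalent to a single update on the pooled data, so total successes = posterior α − prior α and total failures = posterior β − prior β.
Total across both batches: 26−8=18 makes, 40−12=28 misses.
Subtract the second batch: 18−2=16 makes and 28−14=14 misses.

16 makes and 14 misses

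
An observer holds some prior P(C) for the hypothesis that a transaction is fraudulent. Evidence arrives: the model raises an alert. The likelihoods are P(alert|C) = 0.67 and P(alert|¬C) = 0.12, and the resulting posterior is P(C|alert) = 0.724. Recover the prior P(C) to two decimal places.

In odds form, posterior odds = prior odds × likelihood ratio, so prior odds = posterior odds ÷ LR.
Posterior odds = 0.724/(1−0.724) = 2.6232. LR = 0.67/0.12 = 5.5833.
Prior odds = 2.6232/5.5833 = 0.4698, so P(C) = 0.4698/(1+0.4698) ≈ 0.32.

P(C) = 0.32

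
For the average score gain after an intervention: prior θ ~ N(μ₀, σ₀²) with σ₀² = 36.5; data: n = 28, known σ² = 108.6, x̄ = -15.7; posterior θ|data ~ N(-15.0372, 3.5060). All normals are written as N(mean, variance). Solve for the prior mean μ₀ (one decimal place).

μ₀ = -8.8

The posterior mean is a precision-weighted average: μ_n = (τ₀μ₀ + τ_data·x̄)/(τ₀+τ_data), with τ₀=1/σ₀² and τ_data=n/σ².
Here τ₀ = 1/36.5 = 0.027397 and τ_data = 28/108.6 = 0.257827, so τ_n = 0.285224.
Rearranging for μ₀: μ₀ = (μ_n·τ_n − τ_data·x̄)/τ₀ = (-15.0372·0.285224 − 0.257827·-15.7) / 0.027397 = -0.241086/0.027397 ≈ -8.8.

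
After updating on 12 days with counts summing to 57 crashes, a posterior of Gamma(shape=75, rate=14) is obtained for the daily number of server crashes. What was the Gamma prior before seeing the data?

A Gamma(α, β) prior (rate parametrization) on a Poisson rate with n observations summing to S gives posterior Gamma(α+S, β+n).
So α = 75 − 57 = 18 and β = 14 − 12 = 2.

Gamma(shape=18, rate=2)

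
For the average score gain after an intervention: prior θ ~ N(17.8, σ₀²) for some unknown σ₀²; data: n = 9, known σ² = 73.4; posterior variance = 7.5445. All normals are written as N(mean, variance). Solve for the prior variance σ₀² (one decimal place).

For the Normal–Normal model with known σ², precisions add: τ_n = τ₀ + n/σ².
So 1/σ₀² = 1/7.5445 − 9/73.4 = 0.132547 − 0.122616 = 0.009931.
Hence σ₀² = 1/0.009931 ≈ 100.7.

σ₀² = 100.7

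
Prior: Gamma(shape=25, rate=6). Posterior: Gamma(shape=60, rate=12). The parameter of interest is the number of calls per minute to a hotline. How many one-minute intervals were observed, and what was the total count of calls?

n = 6 one-minute intervals with total 35 calls

A Gamma(α, β) prior (rate parametrization) on a Poisson rate with n observations summing to S gives posterior Gamma(α+S, β+n).
Matching: Σxᵢ = 60 − 25 = 35 and n = 12 − 6 = 6.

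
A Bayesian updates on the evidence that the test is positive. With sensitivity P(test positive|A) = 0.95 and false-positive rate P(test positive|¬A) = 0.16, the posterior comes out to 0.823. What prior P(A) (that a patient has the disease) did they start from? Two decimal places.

In odds form, posterior odds = prior odds × likelihood ratio, so prior odds = posterior odds ÷ LR.
Posterior odds = 0.823/(1−0.823) = 4.6497. LR = 0.95/0.16 = 5.9375.
Prior odds = 4.6497/5.9375 = 0.7831, so P(A) = 0.7831/(1+0.7831) ≈ 0.44.

P(A) = 0.44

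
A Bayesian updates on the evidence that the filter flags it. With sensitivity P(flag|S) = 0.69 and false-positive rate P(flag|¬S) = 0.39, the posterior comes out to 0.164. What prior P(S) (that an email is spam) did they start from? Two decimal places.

P(S) = 0.10

Bayes' rule in odds form gives O(S|E) = O(S)·[P(E|S)/P(E|¬S)], hence O(S) = O(S|E)/LR.
Posterior odds = 0.164/(1−0.164) = 0.1962. LR = 0.69/0.39 = 1.7692.
Prior odds = 0.1962/1.7692 = 0.1109, so P(S) = 0.1109/(1+0.1109) ≈ 0.10.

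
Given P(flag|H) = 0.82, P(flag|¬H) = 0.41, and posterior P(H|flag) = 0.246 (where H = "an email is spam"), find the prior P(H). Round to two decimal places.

P(H) = 0.14

Bayes' rule in odds form gives O(H|E) = O(H)·[P(E|H)/P(E|¬H)], hence O(H) = O(H|E)/LR.
Posterior odds = 0.246/(1−0.246) = 0.3263. LR = 0.82/0.41 = 2.0000.
Prior odds = 0.3263/2.0000 = 0.1631, so P(H) = 0.1631/(1+0.1631) ≈ 0.14.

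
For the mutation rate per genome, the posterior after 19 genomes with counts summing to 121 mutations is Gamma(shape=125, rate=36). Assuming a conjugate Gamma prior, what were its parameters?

Gamma–Poisson conjugacy: posterior shape = α + Σxᵢ, posterior rate = β + n.
So α = 125 − 121 = 4 and β = 36 − 19 = 17.

Gamma(shape=4, rate=17)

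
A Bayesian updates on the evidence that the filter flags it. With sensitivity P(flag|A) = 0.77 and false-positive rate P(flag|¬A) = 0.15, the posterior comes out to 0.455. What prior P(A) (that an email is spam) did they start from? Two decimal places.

P(A) = 0.14

In odds form, posterior odds = prior odds × likelihood ratio, so prior odds = posterior odds ÷ LR.
Posterior odds = 0.455/(1−0.455) = 0.8349. LR = 0.77/0.15 = 5.1333.
Prior odds = 0.8349/5.1333 = 0.1626, so P(A) = 0.1626/(1+0.1626) ≈ 0.14.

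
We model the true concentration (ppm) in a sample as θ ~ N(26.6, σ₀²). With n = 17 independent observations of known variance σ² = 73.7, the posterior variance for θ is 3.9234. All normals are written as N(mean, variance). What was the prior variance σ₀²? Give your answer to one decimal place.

σ₀² = 41.3

Posterior precision equals prior precision plus data precision: 1/σ_n² = 1/σ₀² + n/σ².
So 1/σ₀² = 1/3.9234 − 17/73.7 = 0.254881 − 0.230665 = 0.024216.
Hence σ₀² = 1/0.024216 ≈ 41.3.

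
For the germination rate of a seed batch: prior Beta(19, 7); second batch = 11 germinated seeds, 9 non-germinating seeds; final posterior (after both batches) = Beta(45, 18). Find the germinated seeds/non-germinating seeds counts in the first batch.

Because Beta–binomial updating is additive in the counts, the combined data contributed (α_post−α_prior, β_post−β_prior) successes and failures.
Total across both batches: 45−19=26 germinated seeds, 18−7=11 non-germinating seeds.
Subtract the second batch: 26−11=15 germinated seeds and 11−9=2 non-germinating seeds.

15 germinated seeds and 2 non-germinating seeds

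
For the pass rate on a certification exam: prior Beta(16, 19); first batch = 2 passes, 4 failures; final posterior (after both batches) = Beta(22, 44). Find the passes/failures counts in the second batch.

4 passes and 21 failures

Sequential conjugate updates are equivalent to a single update on the pooled data, so total successes = posterior α − prior α and total failures = posterior β − prior β.
Total across both batches: 22−16=6 passes, 44−19=25 failures.
Subtract the first batch: 6−2=4 passes and 25−4=21 failures.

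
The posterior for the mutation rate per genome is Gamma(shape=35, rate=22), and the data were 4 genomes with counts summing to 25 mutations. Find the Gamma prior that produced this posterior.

Gamma–Poisson conjugacy: posterior shape = α + Σxᵢ, posterior rate = β + n.
So α = 35 − 25 = 10 and β = 22 − 4 = 18.

Gamma(shape=10, rate=18)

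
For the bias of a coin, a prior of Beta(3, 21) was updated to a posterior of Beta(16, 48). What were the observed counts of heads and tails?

Under Beta–binomial conjugacy the posterior parameters are (a+s, b+f).
Match parameters: s=16−3=13, f=48−21=27.

13 heads and 27 tails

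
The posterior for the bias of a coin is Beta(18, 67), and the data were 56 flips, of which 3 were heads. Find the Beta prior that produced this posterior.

Under Beta–binomial conjugacy the posterior parameters are (a+s, b+f).
Subtract the data counts: 18−3=15, 67−53=14.

Beta(15, 14)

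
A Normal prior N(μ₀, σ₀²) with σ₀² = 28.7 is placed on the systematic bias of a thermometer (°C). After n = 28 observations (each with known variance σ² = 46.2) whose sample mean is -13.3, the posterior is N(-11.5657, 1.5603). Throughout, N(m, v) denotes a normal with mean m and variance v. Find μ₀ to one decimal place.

With known observation variance, the Normal–Normal posterior has precision τ_n = τ₀ + n/σ² and mean μ_n = (τ₀μ₀ + (n/σ²)x̄)/τ_n.
Here τ₀ = 1/28.7 = 0.034843 and τ_data = 28/46.2 = 0.606061, so τ_n = 0.640904.
Rearranging for μ₀: μ₀ = (μ_n·τ_n − τ_data·x̄)/τ₀ = (-11.5657·0.640904 − 0.606061·-13.3) / 0.034843 = 0.648108/0.034843 ≈ 18.6.

μ₀ = 18.6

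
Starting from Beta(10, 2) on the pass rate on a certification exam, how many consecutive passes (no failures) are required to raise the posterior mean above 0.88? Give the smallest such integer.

k = 5

After k passes and 0 failures the posterior is Beta(10+k, 2), with mean (10+k)/(10+2+k).
Set (10+k)/(12+k) > 0.88 and solve: k > (0.88·12 − 10)/(1 − 0.88) = 4.667.
The smallest integer exceeding 4.667 is 5, and checking k=5: (15)/(17) = 0.8824 > 0.88.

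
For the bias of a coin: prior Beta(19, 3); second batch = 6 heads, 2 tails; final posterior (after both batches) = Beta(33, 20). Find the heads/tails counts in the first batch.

8 heads and 15 tails

Sequential conjugate updates are equivalent to a single update on the pooled data, so total successes = posterior α − prior α and total failures = posterior β − prior β.
Total across both batches: 33−19=14 heads, 20−3=17 tails.
Subtract the second batch: 14−6=8 heads and 17−2=15 tails.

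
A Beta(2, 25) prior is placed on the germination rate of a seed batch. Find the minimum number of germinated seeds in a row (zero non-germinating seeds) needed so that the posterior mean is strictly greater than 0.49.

k = 23

After k germinated seeds and 0 non-germinating seeds the posterior is Beta(2+k, 25), with mean (2+k)/(2+25+k).
Set (2+k)/(27+k) > 0.49 and solve: k > (0.49·27 − 2)/(1 − 0.49) = 22.020.
The smallest integer exceeding 22.020 is 23, and checking k=23: (25)/(50) = 0.5000 > 0.49.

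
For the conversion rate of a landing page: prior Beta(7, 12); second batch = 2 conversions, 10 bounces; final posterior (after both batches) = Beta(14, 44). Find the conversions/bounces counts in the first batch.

5 conversions and 22 bounces

Because Beta–binomial updating is additive in the counts, the combined data contributed (α_post−α_prior, β_post−β_prior) successes and failures.
Total across both batches: 14−7=7 conversions, 44−12=32 bounces.
Subtract the second batch: 7−2=5 conversions and 32−10=22 bounces.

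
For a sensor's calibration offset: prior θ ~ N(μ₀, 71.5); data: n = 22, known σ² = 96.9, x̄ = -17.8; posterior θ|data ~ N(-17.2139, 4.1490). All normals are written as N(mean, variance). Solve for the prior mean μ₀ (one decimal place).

μ₀ = -7.7

With known observation variance, the Normal–Normal posterior has precision τ_n = τ₀ + n/σ² and mean μ_n = (τ₀μ₀ + (n/σ²)x̄)/τ_n.
Here τ₀ = 1/71.5 = 0.013986 and τ_data = 22/96.9 = 0.227038, so τ_n = 0.241024.
Rearranging for μ₀: μ₀ = (μ_n·τ_n − τ_data·x̄)/τ₀ = (-17.2139·0.241024 − 0.227038·-17.8) / 0.013986 = -0.107687/0.013986 ≈ -7.7.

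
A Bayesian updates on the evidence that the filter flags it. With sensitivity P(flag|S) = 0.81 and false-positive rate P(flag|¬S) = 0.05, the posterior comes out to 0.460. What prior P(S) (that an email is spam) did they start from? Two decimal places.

P(S) = 0.05

In odds form, posterior odds = prior odds × likelihood ratio, so prior odds = posterior odds ÷ LR.
Posterior odds = 0.460/(1−0.460) = 0.8519. LR = 0.81/0.05 = 16.2000.
Prior odds = 0.8519/16.2000 = 0.0526, so P(S) = 0.0526/(1+0.0526) ≈ 0.05.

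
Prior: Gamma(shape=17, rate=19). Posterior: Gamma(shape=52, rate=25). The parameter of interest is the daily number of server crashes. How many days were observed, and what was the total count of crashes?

n = 6 days with total 35 crashes

A Gamma(α, β) prior (rate parametrization) on a Poisson rate with n observations summing to S gives posterior Gamma(α+S, β+n).
Matching: Σxᵢ = 52 − 17 = 35 and n = 25 − 19 = 6.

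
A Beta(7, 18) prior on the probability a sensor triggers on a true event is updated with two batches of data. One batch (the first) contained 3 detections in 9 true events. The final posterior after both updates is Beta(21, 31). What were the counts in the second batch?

Sequential conjugate updates are equivalent to a single update on the pooled data, so total successes = posterior α − prior α and total failures = posterior β − prior β.
Total across both batches: 21−7=14 detections, 31−18=13 misses.
Subtract the first batch: 14−3=11 detections and 13−6=7 misses.

11 detections and 7 misses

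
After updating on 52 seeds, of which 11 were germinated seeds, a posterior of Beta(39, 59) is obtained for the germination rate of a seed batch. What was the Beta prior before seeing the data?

Beta(28, 18)

Under Beta–binomial conjugacy the posterior parameters are (a+s, b+f).
So a = 39 − 11 = 28 and b = 59 − 41 = 18.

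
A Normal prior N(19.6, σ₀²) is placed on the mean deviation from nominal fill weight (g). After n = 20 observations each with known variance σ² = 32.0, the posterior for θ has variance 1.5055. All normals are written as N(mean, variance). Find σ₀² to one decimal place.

Posterior precision equals prior precision plus data precision: 1/σ_n² = 1/σ₀² + n/σ².
So 1/σ₀² = 1/1.5055 − 20/32.0 = 0.664231 − 0.625000 = 0.039231.
Hence σ₀² = 1/0.039231 ≈ 25.5.

σ₀² = 25.5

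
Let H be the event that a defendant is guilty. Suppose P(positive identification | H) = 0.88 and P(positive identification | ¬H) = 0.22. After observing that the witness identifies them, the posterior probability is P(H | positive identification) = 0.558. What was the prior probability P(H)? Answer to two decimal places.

P(H) = 0.24

In odds form, posterior odds = prior odds × likelihood ratio, so prior odds = posterior odds ÷ LR.
Posterior odds = 0.558/(1−0.558) = 1.2624. LR = 0.88/0.22 = 4.0000.
Prior odds = 1.2624/4.0000 = 0.3156, so P(H) = 0.3156/(1+0.3156) ≈ 0.24.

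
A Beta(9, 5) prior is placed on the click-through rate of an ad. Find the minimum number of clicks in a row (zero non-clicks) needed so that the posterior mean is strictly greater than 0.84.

k = 18

After k clicks and 0 non-clicks the posterior is Beta(9+k, 5), with mean (9+k)/(9+5+k).
Set (9+k)/(14+k) > 0.84 and solve: k > (0.84·14 − 9)/(1 − 0.84) = 17.250.
The smallest integer exceeding 17.250 is 18, and checking k=18: (27)/(32) = 0.8438 > 0.84.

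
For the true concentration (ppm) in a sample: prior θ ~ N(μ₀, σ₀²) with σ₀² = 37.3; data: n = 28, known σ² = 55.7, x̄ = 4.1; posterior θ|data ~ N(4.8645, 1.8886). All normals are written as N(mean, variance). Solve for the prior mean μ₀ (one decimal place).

μ₀ = 19.2

The posterior mean is a precision-weighted average: μ_n = (τ₀μ₀ + τ_data·x̄)/(τ₀+τ_data), with τ₀=1/σ₀² and τ_data=n/σ².
Here τ₀ = 1/37.3 = 0.026810 and τ_data = 28/55.7 = 0.502693, so τ_n = 0.529503.
Rearranging for μ₀: μ₀ = (μ_n·τ_n − τ_data·x̄)/τ₀ = (4.8645·0.529503 − 0.502693·4.1) / 0.026810 = 0.514726/0.026810 ≈ 19.2.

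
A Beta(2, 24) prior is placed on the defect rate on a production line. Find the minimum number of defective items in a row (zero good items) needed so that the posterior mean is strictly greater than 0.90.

After k defective items and 0 good items the posterior is Beta(2+k, 24), with mean (2+k)/(2+24+k).
Set (2+k)/(26+k) > 0.90 and solve: k > (0.90·26 − 2)/(1 − 0.90) = 214.000.
The smallest integer exceeding 214.000 is 215, and checking k=215: (217)/(241) = 0.9004 > 0.90.

k = 215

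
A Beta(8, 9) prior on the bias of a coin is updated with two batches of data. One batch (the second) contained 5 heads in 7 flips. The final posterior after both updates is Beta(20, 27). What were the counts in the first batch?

Sequential conjugate updates are equivalent to a single update on the pooled data, so total successes = posterior α − prior α and total failures = posterior β − prior β.
Total across both batches: 20−8=12 heads, 27−9=18 tails.
Subtract the second batch: 12−5=7 heads and 18−2=16 tails.

7 heads and 16 tails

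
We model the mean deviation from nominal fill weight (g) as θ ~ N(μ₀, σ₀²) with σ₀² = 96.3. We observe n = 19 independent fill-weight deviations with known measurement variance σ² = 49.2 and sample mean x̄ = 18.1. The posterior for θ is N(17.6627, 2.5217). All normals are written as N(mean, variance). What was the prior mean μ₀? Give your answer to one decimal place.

The posterior mean is a precision-weighted average: μ_n = (τ₀μ₀ + τ_data·x̄)/(τ₀+τ_data), with τ₀=1/σ₀² and τ_data=n/σ².
Here τ₀ = 1/96.3 = 0.010384 and τ_data = 19/49.2 = 0.386179, so τ_n = 0.396563.
Rearranging for μ₀: μ₀ = (μ_n·τ_n − τ_data·x̄)/τ₀ = (17.6627·0.396563 − 0.386179·18.1) / 0.010384 = 0.014533/0.010384 ≈ 1.4.

μ₀ = 1.4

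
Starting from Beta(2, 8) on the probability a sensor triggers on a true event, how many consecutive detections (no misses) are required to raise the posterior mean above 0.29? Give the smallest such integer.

k = 2

After k detections and 0 misses the posterior is Beta(2+k, 8), with mean (2+k)/(2+8+k).
Set (2+k)/(10+k) > 0.29 and solve: k > (0.29·10 − 2)/(1 − 0.29) = 1.268.
The smallest integer exceeding 1.268 is 2.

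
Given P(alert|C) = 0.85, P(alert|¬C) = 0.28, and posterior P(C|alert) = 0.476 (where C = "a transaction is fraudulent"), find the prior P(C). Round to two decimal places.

P(C) = 0.23

In odds form, posterior odds = prior odds × likelihood ratio, so prior odds = posterior odds ÷ LR.
Posterior odds = 0.476/(1−0.476) = 0.9084. LR = 0.85/0.28 = 3.0357.
Prior odds = 0.9084/3.0357 = 0.2992, so P(C) = 0.2992/(1+0.2992) ≈ 0.23.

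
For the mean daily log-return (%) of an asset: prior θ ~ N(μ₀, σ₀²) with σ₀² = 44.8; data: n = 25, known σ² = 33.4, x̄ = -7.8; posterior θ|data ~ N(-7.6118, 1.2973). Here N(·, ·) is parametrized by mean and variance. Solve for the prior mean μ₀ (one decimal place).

μ₀ = -1.3

With known observation variance, the Normal–Normal posterior has precision τ_n = τ₀ + n/σ² and mean μ_n = (τ₀μ₀ + (n/σ²)x̄)/τ_n.
Here τ₀ = 1/44.8 = 0.022321 and τ_data = 25/33.4 = 0.748503, so τ_n = 0.770824.
Rearranging for μ₀: μ₀ = (μ_n·τ_n − τ_data·x̄)/τ₀ = (-7.6118·0.770824 − 0.748503·-7.8) / 0.022321 = -0.029035/0.022321 ≈ -1.3.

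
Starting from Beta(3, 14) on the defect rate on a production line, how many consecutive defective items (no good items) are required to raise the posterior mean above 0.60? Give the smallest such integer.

After k defective items and 0 good items the posterior is Beta(3+k, 14), with mean (3+k)/(3+14+k).
Set (3+k)/(17+k) > 0.60 and solve: k > (0.60·17 − 3)/(1 − 0.60) = 18.000.
The smallest integer exceeding 18.000 is 19.

k = 19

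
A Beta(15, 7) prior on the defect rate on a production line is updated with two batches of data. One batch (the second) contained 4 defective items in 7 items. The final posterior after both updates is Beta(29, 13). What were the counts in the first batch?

Because Beta–binomial updating is additive in the counts, the combined data contributed (α_post−α_prior, β_post−β_prior) successes and failures.
Total across both batches: 29−15=14 defective items, 13−7=6 good items.
Subtract the second batch: 14−4=10 defective items and 6−3=3 good items.

10 defective items and 3 good items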